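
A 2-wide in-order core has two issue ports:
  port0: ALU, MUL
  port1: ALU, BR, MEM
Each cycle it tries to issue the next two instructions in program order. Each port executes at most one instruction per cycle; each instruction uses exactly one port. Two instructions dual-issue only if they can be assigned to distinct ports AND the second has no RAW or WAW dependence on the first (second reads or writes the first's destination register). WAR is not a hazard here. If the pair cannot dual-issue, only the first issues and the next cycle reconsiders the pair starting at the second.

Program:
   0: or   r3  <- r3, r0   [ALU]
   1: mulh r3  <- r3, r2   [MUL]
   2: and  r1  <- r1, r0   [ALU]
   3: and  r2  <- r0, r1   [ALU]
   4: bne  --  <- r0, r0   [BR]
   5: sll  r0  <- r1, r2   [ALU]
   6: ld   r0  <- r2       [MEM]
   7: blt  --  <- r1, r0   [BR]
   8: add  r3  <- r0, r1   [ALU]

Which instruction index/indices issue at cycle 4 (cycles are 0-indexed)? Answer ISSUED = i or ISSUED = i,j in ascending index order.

ISSUED = 6

[0] i0  or  -- RAW+WAW r3
[1] i1+i2  mulh and  -- 2-wide
[2] i3+i4  and bne  -- 2-wide
[3] i5  sll  -- WAW r0
[4] i6  ld  -- no-port MEM/BR
[5] i7+i8  blt add  -- 2-wide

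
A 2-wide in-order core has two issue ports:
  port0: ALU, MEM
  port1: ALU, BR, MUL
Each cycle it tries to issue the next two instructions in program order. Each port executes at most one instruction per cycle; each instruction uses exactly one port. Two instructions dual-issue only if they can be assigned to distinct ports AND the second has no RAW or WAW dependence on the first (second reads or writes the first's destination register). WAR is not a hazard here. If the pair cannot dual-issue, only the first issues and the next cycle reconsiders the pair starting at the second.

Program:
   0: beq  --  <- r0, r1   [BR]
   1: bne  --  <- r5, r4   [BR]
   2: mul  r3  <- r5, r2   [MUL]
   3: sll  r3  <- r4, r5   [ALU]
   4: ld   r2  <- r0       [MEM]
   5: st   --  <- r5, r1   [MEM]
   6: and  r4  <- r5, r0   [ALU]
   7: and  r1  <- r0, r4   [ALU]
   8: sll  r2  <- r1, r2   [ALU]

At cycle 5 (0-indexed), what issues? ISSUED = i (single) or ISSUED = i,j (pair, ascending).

#0 head=0: beq.BR i0 no-port BR/BR
#1 head=1: bne.BR i1 no-port BR/MUL
#2 head=2: mul.MUL i2 WAW r3
#3 head=3: sll.ALU ld.MEM i3/i4 dual
#4 head=5: st.MEM and.ALU i5/i6 dual
#5 head=7: and.ALU i7 RAW r1
#6 head=8: sll.ALU i8 tail

ISSUED = 7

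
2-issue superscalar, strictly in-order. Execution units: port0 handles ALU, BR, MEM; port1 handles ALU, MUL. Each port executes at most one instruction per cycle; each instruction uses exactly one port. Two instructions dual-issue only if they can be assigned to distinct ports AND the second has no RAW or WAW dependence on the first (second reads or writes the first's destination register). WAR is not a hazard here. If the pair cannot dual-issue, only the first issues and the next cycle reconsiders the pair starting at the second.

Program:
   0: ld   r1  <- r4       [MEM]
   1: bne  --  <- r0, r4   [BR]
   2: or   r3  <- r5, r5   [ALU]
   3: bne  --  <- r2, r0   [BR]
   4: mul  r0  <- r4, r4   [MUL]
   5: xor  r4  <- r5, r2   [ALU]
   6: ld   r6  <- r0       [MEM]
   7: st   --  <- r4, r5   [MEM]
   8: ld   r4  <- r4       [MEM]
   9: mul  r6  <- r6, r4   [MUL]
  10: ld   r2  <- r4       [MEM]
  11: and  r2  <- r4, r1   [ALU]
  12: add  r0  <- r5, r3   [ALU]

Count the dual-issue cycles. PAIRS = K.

c0: i0 ld.MEM  no-port MEM/BR
c1: i1,i2 bne.BR/or.ALU  2-wide
c2: i3,i4 bne.BR/mul.MUL  2-wide
c3: i5,i6 xor.ALU/ld.MEM  2-wide
c4: i7 st.MEM  no-port MEM/MEM
c5: i8 ld.MEM  RAW r4
c6: i9,i10 mul.MUL/ld.MEM  2-wide
c7: i11,i12 and.ALU/add.ALU  2-wide

PAIRS = 5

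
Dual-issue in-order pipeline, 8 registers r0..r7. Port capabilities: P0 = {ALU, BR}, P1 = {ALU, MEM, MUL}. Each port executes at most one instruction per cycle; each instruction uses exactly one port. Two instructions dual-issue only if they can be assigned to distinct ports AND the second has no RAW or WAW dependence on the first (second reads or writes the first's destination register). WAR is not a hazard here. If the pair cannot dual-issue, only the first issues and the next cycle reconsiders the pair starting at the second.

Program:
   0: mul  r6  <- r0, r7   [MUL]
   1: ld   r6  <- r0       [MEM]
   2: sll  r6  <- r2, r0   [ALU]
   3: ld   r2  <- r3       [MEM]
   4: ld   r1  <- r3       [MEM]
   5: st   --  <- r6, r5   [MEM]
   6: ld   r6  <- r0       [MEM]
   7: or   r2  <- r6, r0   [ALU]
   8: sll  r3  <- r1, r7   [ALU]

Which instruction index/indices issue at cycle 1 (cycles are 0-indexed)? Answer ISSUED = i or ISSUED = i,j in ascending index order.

ISSUED = 1

[0] i0  mul.MUL  -- no-port MUL/MEM
[1] i1  ld.MEM  -- WAW r6
[2] i2+i3  sll.ALU ld.MEM  -- pair
[3] i4  ld.MEM  -- no-port MEM/MEM
[4] i5  st.MEM  -- no-port MEM/MEM
[5] i6  ld.MEM  -- RAW r6
[6] i7+i8  or.ALU sll.ALU  -- pair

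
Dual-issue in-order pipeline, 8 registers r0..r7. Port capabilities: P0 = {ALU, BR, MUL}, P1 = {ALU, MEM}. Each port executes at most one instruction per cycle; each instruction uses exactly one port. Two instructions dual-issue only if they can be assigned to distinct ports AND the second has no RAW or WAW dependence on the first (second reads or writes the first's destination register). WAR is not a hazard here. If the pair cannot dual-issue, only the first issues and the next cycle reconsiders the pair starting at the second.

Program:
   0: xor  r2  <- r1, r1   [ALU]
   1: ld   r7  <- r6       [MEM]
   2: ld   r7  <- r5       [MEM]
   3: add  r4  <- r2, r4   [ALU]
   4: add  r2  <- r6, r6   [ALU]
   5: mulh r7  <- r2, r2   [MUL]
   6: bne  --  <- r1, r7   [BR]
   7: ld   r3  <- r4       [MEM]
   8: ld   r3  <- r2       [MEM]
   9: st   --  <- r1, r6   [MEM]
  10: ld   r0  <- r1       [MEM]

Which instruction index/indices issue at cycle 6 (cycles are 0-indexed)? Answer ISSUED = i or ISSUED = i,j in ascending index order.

ISSUED = 9

t=0 i0+i1:xor.ALU;ld.MEM ; pair
t=1 i2+i3:ld.MEM;add.ALU ; pair
t=2 i4:add.ALU ; RAW r2
t=3 i5:mulh.MUL ; no-port MUL/BR
t=4 i6+i7:bne.BR;ld.MEM ; pair
t=5 i8:ld.MEM ; no-port MEM/MEM
t=6 i9:st.MEM ; no-port MEM/MEM
t=7 i10:ld.MEM ; tail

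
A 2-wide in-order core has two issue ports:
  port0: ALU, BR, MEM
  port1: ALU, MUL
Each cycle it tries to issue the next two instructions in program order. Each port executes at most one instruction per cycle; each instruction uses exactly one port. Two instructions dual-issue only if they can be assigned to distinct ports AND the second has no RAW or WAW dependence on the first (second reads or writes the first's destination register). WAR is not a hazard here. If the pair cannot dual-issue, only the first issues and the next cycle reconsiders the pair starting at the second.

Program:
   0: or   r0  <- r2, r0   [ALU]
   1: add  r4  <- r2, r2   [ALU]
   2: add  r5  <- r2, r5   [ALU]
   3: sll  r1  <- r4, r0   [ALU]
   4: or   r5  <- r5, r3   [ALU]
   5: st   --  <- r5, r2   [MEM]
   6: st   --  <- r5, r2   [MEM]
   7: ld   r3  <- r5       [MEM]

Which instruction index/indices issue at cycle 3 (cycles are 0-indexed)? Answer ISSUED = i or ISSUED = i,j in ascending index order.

0. or.ALU;add.ALU @i0+i1  | 2-wide
1. add.ALU;sll.ALU @i2+i3  | 2-wide
2. or.ALU @i4  | RAW r5
3. st.MEM @i5  | no-port MEM/MEM
4. st.MEM @i6  | no-port MEM/MEM
5. ld.MEM @i7  | tail

ISSUED = 5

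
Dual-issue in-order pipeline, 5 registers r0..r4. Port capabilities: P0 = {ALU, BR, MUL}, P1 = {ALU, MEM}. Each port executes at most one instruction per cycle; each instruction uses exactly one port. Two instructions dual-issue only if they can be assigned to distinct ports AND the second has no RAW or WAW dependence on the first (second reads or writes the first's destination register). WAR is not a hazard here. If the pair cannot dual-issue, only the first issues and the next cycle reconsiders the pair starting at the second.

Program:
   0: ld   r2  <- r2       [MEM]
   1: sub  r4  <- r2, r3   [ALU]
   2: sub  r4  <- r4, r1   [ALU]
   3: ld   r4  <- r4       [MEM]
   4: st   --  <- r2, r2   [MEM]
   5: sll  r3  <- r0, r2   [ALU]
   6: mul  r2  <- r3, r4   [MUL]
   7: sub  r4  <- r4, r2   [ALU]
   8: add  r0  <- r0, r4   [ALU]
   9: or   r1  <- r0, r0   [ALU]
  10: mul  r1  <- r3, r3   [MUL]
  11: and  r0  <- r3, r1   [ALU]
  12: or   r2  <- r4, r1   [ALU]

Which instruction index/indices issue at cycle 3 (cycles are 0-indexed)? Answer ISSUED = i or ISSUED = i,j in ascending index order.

t=0 i0:ld.MEM ; RAW r2
t=1 i1:sub.ALU ; RAW+WAW r4
t=2 i2:sub.ALU ; RAW+WAW r4
t=3 i3:ld.MEM ; no-port MEM/MEM
t=4 i4&i5:st.MEM+sll.ALU ; 2-wide
t=5 i6:mul.MUL ; RAW r2
t=6 i7:sub.ALU ; RAW r4
t=7 i8:add.ALU ; RAW r0
t=8 i9:or.ALU ; WAW r1
t=9 i10:mul.MUL ; RAW r1
t=10 i11&i12:and.ALU+or.ALU ; 2-wide

ISSUED = 3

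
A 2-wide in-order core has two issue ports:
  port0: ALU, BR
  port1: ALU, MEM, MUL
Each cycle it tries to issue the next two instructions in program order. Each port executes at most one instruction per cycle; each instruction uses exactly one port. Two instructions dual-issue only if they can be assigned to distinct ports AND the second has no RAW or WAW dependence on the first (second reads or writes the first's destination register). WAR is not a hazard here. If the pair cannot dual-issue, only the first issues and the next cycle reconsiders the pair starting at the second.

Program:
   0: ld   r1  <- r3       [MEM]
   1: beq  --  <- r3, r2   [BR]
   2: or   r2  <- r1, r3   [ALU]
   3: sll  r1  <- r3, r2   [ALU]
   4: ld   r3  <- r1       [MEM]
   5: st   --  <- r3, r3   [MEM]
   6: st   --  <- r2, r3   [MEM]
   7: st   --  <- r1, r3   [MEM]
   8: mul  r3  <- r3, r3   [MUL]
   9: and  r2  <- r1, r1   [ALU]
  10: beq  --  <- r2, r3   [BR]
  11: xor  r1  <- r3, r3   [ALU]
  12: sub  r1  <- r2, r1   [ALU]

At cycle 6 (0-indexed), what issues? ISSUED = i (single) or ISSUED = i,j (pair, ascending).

ISSUED = 7

#0 head=0: ld.MEM beq.BR i0&i1 2-wide
#1 head=2: or.ALU i2 RAW r2
#2 head=3: sll.ALU i3 RAW r1
#3 head=4: ld.MEM i4 no-port MEM/MEM
#4 head=5: st.MEM i5 no-port MEM/MEM
#5 head=6: st.MEM i6 no-port MEM/MEM
#6 head=7: st.MEM i7 no-port MEM/MUL
#7 head=8: mul.MUL and.ALU i8&i9 2-wide
#8 head=10: beq.BR xor.ALU i10&i11 2-wide
#9 head=12: sub.ALU i12 tail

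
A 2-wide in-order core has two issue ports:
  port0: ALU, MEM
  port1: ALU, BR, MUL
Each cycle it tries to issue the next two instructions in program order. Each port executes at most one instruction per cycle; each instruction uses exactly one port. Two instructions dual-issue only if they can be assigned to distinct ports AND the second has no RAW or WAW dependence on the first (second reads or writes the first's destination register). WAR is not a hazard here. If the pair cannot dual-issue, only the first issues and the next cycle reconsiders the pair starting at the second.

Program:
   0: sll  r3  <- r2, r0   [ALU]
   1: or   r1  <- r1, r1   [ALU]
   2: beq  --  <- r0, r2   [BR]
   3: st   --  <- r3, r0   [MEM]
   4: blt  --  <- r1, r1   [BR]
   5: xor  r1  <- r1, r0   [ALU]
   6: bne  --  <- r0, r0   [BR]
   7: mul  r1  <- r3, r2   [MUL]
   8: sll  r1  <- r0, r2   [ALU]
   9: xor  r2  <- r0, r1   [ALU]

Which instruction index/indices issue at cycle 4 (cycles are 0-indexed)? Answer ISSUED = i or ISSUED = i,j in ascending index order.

  cy0 -> i0,i1 (sll.ALU;or.ALU) pair
  cy1 -> i2,i3 (beq.BR;st.MEM) pair
  cy2 -> i4,i5 (blt.BR;xor.ALU) pair
  cy3 -> i6 (bne.BR) no-port BR/MUL
  cy4 -> i7 (mul.MUL) WAW r1
  cy5 -> i8 (sll.ALU) RAW r1
  cy6 -> i9 (xor.ALU) tail

ISSUED = 7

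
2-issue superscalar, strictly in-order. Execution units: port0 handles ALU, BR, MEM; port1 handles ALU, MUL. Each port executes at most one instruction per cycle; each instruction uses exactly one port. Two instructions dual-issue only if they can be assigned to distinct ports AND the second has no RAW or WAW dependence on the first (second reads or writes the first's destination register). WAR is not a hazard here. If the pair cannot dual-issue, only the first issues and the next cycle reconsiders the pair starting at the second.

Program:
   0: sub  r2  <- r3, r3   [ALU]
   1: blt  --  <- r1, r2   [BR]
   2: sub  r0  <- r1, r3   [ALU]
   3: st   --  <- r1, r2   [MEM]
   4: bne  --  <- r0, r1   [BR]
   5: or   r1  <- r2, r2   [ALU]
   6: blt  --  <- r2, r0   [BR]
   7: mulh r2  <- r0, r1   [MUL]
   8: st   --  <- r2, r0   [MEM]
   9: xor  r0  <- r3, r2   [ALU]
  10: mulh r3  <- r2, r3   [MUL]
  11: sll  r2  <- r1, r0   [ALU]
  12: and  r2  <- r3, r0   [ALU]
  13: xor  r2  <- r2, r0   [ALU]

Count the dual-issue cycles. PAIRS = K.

#0 head=0: sub i0 RAW r2
#1 head=1: blt/sub i1/i2 pair
#2 head=3: st i3 no-port MEM/BR
#3 head=4: bne/or i4/i5 pair
#4 head=6: blt/mulh i6/i7 pair
#5 head=8: st/xor i8/i9 pair
#6 head=10: mulh/sll i10/i11 pair
#7 head=12: and i12 RAW+WAW r2
#8 head=13: xor i13 tail

PAIRS = 5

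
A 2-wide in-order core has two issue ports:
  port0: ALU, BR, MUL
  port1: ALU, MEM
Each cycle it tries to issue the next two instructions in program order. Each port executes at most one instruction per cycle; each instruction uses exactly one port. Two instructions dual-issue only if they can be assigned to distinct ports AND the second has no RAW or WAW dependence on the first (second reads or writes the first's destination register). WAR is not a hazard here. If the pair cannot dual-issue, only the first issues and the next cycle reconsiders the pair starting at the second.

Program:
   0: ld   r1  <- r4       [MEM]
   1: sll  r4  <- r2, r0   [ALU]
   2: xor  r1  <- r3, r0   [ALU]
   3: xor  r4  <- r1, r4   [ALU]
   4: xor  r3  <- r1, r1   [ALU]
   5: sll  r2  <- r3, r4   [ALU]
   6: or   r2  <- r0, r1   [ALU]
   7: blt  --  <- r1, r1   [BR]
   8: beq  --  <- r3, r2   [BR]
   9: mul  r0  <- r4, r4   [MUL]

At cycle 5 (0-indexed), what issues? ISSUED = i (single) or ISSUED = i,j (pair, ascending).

ISSUED = 8

[0] i0+i1  ld;sll  -- pair
[1] i2  xor  -- RAW r1
[2] i3+i4  xor;xor  -- pair
[3] i5  sll  -- WAW r2
[4] i6+i7  or;blt  -- pair
[5] i8  beq  -- no-port BR/MUL
[6] i9  mul  -- tail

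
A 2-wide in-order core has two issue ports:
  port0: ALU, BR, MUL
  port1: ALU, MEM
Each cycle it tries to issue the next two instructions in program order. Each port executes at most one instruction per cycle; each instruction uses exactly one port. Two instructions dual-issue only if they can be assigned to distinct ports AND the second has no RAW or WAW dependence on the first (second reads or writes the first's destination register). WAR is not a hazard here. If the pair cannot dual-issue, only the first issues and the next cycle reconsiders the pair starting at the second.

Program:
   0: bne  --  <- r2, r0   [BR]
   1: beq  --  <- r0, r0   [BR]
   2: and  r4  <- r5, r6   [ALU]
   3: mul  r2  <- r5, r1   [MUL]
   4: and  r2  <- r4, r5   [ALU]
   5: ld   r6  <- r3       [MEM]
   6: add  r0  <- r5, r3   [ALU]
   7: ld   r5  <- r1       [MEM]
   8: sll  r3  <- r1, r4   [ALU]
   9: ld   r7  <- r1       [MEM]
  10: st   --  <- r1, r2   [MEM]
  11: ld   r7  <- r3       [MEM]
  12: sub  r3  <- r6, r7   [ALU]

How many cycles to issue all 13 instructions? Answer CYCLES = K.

CYCLES = 9

c0: i0 bne.BR  no-port BR/BR
c1: i1&i2 beq.BR+and.ALU  pair
c2: i3 mul.MUL  WAW r2
c3: i4&i5 and.ALU+ld.MEM  pair
c4: i6&i7 add.ALU+ld.MEM  pair
c5: i8&i9 sll.ALU+ld.MEM  pair
c6: i10 st.MEM  no-port MEM/MEM
c7: i11 ld.MEM  RAW r7
c8: i12 sub.ALU  tail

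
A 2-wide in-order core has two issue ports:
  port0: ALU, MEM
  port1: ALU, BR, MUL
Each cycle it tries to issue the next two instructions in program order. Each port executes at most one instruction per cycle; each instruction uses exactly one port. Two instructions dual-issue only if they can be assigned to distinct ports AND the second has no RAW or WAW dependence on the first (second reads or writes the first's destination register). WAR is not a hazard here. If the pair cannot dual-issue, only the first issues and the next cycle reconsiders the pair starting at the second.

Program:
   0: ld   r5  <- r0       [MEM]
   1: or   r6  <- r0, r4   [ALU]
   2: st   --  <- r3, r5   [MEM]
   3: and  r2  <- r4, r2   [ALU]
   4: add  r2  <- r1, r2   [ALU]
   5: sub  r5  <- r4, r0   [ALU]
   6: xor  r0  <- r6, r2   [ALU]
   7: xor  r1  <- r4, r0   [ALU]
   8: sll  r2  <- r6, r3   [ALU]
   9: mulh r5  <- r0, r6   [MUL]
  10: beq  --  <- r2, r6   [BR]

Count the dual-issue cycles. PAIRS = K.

PAIRS = 4

[0] i0,i1  ld.MEM or.ALU  -- 2-wide
[1] i2,i3  st.MEM and.ALU  -- 2-wide
[2] i4,i5  add.ALU sub.ALU  -- 2-wide
[3] i6  xor.ALU  -- RAW r0
[4] i7,i8  xor.ALU sll.ALU  -- 2-wide
[5] i9  mulh.MUL  -- no-port MUL/BR
[6] i10  beq.BR  -- tail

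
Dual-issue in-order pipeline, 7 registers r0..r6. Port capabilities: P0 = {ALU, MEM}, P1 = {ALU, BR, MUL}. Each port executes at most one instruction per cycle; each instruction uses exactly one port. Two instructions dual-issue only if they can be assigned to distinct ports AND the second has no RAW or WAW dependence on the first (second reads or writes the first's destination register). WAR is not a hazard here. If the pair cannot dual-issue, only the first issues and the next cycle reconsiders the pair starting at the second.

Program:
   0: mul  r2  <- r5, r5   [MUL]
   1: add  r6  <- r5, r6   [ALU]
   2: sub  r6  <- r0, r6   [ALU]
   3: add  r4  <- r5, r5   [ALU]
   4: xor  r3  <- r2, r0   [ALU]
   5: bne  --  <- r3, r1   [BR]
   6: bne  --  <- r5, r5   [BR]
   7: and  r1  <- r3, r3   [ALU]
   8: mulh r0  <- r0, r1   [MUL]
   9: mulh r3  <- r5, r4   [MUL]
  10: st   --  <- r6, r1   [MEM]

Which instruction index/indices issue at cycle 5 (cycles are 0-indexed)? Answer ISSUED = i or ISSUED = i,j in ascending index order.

ISSUED = 8

#0 head=0: mul.MUL+add.ALU i0,i1 2-wide
#1 head=2: sub.ALU+add.ALU i2,i3 2-wide
#2 head=4: xor.ALU i4 RAW r3
#3 head=5: bne.BR i5 no-port BR/BR
#4 head=6: bne.BR+and.ALU i6,i7 2-wide
#5 head=8: mulh.MUL i8 no-port MUL/MUL
#6 head=9: mulh.MUL+st.MEM i9,i10 2-wide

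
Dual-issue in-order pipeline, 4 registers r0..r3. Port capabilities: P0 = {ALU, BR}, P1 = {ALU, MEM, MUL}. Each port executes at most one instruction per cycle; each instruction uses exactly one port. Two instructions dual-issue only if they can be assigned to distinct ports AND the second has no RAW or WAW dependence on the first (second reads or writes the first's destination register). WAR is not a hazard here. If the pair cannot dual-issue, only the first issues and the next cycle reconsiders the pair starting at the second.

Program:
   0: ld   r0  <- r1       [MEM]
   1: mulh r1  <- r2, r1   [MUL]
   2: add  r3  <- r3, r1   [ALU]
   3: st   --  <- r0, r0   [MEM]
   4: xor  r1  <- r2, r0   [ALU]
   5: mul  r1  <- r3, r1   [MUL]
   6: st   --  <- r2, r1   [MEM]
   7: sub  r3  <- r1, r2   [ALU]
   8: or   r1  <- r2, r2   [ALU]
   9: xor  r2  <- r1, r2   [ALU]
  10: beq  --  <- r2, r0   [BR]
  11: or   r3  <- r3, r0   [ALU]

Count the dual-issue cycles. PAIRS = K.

PAIRS = 3

[0] i0  ld.MEM  -- no-port MEM/MUL
[1] i1  mulh.MUL  -- RAW r1
[2] i2,i3  add.ALU;st.MEM  -- pair
[3] i4  xor.ALU  -- RAW+WAW r1
[4] i5  mul.MUL  -- no-port MUL/MEM
[5] i6,i7  st.MEM;sub.ALU  -- pair
[6] i8  or.ALU  -- RAW r1
[7] i9  xor.ALU  -- RAW r2
[8] i10,i11  beq.BR;or.ALU  -- pair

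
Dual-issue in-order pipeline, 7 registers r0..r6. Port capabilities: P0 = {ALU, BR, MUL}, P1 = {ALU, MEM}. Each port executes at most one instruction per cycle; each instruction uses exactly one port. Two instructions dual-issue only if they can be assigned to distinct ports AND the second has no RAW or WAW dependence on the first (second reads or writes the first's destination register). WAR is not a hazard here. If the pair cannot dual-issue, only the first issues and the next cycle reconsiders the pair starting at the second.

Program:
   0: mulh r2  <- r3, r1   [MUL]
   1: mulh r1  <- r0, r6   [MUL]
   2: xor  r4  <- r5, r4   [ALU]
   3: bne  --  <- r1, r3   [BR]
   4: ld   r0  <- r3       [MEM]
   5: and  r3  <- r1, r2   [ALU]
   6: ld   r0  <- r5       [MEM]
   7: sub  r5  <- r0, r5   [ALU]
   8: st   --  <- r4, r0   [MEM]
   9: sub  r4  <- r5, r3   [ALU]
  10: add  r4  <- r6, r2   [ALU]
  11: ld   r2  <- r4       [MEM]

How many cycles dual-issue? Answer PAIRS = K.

PAIRS = 4

#0 head=0: mulh i0 no-port MUL/MUL
#1 head=1: mulh;xor i1,i2 2-wide
#2 head=3: bne;ld i3,i4 2-wide
#3 head=5: and;ld i5,i6 2-wide
#4 head=7: sub;st i7,i8 2-wide
#5 head=9: sub i9 WAW r4
#6 head=10: add i10 RAW r4
#7 head=11: ld i11 tail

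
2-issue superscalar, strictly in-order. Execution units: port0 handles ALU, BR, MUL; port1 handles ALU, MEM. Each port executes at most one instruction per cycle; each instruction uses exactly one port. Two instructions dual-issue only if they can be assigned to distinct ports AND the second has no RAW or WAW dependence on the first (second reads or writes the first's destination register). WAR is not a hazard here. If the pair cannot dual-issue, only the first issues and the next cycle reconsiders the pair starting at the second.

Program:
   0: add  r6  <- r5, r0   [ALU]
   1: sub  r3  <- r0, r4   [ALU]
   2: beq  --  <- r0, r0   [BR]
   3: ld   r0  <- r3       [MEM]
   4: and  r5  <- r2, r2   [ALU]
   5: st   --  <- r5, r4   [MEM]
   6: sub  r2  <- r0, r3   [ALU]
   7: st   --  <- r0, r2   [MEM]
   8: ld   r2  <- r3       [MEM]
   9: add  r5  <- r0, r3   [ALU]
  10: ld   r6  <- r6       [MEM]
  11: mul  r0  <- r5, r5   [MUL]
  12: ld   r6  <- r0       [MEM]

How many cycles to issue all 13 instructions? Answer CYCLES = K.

c0: i0&i1 add sub  dual
c1: i2&i3 beq ld  dual
c2: i4 and  RAW r5
c3: i5&i6 st sub  dual
c4: i7 st  no-port MEM/MEM
c5: i8&i9 ld add  dual
c6: i10&i11 ld mul  dual
c7: i12 ld  tail

CYCLES = 8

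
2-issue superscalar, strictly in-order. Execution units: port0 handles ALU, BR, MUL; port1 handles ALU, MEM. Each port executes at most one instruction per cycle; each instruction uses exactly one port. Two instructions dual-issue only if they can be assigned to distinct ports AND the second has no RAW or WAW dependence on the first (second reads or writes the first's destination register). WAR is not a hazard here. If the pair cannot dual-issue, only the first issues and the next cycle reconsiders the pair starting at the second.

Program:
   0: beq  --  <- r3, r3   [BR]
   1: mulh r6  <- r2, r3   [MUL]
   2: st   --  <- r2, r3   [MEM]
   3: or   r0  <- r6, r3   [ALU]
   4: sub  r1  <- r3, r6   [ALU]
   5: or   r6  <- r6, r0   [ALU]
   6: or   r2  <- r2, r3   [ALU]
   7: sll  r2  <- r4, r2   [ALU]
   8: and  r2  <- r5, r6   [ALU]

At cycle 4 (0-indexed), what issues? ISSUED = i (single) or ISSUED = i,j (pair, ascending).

c0: i0 beq.BR  no-port BR/MUL
c1: i1+i2 mulh.MUL+st.MEM  2-wide
c2: i3+i4 or.ALU+sub.ALU  2-wide
c3: i5+i6 or.ALU+or.ALU  2-wide
c4: i7 sll.ALU  WAW r2
c5: i8 and.ALU  tail

ISSUED = 7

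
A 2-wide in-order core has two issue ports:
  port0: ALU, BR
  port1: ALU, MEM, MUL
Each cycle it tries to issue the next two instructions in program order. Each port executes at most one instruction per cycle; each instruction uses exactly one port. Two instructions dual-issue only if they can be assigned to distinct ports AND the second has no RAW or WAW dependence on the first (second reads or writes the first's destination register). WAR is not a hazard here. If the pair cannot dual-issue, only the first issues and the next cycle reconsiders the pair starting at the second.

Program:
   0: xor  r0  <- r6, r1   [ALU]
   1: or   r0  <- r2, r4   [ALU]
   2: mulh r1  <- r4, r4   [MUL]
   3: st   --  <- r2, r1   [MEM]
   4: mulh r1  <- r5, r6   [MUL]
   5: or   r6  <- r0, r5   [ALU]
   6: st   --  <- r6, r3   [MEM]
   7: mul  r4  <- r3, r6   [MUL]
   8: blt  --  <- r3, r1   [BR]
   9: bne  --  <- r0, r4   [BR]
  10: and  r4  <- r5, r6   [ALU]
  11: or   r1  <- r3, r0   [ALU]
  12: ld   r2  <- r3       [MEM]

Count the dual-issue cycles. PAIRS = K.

PAIRS = 5

[0] i0  xor  -- WAW r0
[1] i1+i2  or+mulh  -- dual
[2] i3  st  -- no-port MEM/MUL
[3] i4+i5  mulh+or  -- dual
[4] i6  st  -- no-port MEM/MUL
[5] i7+i8  mul+blt  -- dual
[6] i9+i10  bne+and  -- dual
[7] i11+i12  or+ld  -- dual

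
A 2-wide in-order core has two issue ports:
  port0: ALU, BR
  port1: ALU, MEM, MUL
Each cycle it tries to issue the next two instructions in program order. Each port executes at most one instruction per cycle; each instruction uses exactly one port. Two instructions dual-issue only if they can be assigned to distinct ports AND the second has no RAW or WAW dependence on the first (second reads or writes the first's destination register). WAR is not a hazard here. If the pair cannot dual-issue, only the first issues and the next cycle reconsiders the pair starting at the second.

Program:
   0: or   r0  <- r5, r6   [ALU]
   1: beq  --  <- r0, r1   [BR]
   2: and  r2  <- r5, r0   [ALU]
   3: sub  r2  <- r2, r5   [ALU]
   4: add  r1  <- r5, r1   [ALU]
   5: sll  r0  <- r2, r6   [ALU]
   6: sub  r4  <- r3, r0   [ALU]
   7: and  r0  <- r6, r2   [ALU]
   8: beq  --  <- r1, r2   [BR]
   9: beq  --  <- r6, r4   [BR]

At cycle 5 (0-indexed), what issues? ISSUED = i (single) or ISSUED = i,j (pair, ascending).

ISSUED = 8

[0] i0  or  -- RAW r0
[1] i1+i2  beq+and  -- pair
[2] i3+i4  sub+add  -- pair
[3] i5  sll  -- RAW r0
[4] i6+i7  sub+and  -- pair
[5] i8  beq  -- no-port BR/BR
[6] i9  beq  -- tail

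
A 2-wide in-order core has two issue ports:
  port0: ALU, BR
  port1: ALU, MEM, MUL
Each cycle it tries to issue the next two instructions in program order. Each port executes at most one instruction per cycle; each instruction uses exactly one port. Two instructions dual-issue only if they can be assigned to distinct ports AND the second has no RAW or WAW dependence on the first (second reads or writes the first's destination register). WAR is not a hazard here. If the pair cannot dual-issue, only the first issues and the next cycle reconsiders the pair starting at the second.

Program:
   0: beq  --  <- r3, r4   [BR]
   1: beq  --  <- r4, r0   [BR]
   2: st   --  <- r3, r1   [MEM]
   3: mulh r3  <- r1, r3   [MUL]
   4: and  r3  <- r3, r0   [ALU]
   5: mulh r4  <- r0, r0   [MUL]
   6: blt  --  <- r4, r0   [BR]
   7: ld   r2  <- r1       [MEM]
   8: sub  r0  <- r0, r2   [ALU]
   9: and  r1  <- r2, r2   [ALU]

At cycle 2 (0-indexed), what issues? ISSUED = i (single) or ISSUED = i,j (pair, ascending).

t=0 i0:beq ; no-port BR/BR
t=1 i1+i2:beq/st ; dual
t=2 i3:mulh ; RAW+WAW r3
t=3 i4+i5:and/mulh ; dual
t=4 i6+i7:blt/ld ; dual
t=5 i8+i9:sub/and ; dual

ISSUED = 3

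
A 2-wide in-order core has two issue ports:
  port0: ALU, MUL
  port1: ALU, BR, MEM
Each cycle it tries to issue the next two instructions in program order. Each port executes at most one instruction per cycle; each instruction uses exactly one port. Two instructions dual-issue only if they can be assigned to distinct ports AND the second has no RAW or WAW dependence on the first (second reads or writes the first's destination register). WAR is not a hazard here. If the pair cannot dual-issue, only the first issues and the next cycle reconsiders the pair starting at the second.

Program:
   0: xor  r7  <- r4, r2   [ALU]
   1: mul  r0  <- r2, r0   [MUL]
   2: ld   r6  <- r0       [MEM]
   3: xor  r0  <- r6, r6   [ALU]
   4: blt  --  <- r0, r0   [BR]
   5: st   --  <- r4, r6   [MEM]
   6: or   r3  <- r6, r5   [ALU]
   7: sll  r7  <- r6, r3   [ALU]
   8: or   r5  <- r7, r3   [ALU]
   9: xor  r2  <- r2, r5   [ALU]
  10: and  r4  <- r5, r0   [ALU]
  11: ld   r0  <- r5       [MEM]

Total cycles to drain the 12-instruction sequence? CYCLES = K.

CYCLES = 9

  cy0 -> i0,i1 (xor+mul) 2-wide
  cy1 -> i2 (ld) RAW r6
  cy2 -> i3 (xor) RAW r0
  cy3 -> i4 (blt) no-port BR/MEM
  cy4 -> i5,i6 (st+or) 2-wide
  cy5 -> i7 (sll) RAW r7
  cy6 -> i8 (or) RAW r5
  cy7 -> i9,i10 (xor+and) 2-wide
  cy8 -> i11 (ld) tail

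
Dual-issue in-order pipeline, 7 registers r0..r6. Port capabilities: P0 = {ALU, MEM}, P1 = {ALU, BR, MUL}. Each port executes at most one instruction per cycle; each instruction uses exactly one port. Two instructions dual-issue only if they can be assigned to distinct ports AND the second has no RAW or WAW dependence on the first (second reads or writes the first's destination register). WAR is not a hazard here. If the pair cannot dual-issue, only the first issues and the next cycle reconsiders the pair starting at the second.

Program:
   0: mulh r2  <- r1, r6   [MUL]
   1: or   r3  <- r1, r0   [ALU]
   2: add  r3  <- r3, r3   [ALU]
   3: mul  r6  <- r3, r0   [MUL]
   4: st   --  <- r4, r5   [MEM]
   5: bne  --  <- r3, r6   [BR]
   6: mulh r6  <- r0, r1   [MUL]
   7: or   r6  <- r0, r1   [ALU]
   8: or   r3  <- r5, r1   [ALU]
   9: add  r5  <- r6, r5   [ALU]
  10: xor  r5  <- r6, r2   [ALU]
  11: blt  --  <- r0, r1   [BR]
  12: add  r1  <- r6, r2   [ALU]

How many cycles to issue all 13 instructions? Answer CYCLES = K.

c0: i0/i1 mulh.MUL;or.ALU  dual
c1: i2 add.ALU  RAW r3
c2: i3/i4 mul.MUL;st.MEM  dual
c3: i5 bne.BR  no-port BR/MUL
c4: i6 mulh.MUL  WAW r6
c5: i7/i8 or.ALU;or.ALU  dual
c6: i9 add.ALU  WAW r5
c7: i10/i11 xor.ALU;blt.BR  dual
c8: i12 add.ALU  tail

CYCLES = 9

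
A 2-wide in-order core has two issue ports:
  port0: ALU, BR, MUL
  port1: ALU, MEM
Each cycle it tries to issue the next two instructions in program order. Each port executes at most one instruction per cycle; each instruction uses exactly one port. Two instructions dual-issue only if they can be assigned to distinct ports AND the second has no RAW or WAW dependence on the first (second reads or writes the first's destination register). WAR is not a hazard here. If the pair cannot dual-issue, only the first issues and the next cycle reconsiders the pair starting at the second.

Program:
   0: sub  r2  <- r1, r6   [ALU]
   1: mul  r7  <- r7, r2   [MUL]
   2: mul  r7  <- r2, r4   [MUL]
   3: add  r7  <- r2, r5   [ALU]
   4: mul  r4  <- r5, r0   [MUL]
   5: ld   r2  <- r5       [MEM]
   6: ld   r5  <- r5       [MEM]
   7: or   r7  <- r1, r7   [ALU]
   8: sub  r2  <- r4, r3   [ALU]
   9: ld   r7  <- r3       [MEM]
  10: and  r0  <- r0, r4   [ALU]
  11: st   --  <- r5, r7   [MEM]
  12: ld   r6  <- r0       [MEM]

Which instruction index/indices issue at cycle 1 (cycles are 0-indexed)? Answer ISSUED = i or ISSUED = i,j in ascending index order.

ISSUED = 1

t=0 i0:sub ; RAW r2
t=1 i1:mul ; no-port MUL/MUL
t=2 i2:mul ; WAW r7
t=3 i3/i4:add mul ; pair
t=4 i5:ld ; no-port MEM/MEM
t=5 i6/i7:ld or ; pair
t=6 i8/i9:sub ld ; pair
t=7 i10/i11:and st ; pair
t=8 i12:ld ; tail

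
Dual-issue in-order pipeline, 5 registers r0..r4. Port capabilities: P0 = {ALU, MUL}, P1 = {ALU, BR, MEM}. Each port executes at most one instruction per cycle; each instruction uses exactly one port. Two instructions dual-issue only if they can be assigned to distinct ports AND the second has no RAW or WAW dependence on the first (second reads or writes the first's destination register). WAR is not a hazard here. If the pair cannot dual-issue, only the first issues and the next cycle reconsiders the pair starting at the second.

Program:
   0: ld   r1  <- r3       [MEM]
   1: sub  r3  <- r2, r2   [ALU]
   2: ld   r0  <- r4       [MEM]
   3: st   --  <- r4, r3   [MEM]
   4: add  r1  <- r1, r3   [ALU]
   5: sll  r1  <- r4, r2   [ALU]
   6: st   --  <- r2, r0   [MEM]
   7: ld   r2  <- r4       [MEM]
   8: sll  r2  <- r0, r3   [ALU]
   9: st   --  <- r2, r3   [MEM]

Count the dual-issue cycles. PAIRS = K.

  cy0 -> i0+i1 (ld+sub) 2-wide
  cy1 -> i2 (ld) no-port MEM/MEM
  cy2 -> i3+i4 (st+add) 2-wide
  cy3 -> i5+i6 (sll+st) 2-wide
  cy4 -> i7 (ld) WAW r2
  cy5 -> i8 (sll) RAW r2
  cy6 -> i9 (st) tail

PAIRS = 3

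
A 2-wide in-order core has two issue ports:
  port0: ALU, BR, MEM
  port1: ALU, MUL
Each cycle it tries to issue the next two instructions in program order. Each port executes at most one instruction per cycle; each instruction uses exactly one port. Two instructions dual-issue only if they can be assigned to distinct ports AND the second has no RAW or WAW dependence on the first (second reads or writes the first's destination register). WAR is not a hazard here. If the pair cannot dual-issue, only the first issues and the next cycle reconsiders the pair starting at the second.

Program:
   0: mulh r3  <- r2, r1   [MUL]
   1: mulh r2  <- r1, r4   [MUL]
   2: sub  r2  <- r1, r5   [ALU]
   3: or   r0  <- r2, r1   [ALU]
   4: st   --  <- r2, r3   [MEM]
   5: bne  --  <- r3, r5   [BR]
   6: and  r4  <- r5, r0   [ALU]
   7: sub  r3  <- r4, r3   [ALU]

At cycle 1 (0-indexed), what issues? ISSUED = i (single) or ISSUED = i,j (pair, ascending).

ISSUED = 1

#0 head=0: mulh i0 no-port MUL/MUL
#1 head=1: mulh i1 WAW r2
#2 head=2: sub i2 RAW r2
#3 head=3: or;st i3+i4 dual
#4 head=5: bne;and i5+i6 dual
#5 head=7: sub i7 tail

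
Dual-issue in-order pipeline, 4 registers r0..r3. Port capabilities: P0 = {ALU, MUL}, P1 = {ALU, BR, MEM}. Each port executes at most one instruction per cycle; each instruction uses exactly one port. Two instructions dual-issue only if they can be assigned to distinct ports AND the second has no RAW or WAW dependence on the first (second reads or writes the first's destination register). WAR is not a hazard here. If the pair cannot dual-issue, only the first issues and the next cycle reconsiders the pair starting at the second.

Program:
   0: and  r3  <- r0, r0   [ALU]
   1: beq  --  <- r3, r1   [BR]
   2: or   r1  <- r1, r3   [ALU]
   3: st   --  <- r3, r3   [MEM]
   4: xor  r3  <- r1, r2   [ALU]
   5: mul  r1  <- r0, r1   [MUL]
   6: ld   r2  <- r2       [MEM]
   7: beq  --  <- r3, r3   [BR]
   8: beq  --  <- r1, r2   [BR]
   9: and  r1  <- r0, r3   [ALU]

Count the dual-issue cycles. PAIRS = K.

PAIRS = 4

t=0 i0:and.ALU ; RAW r3
t=1 i1/i2:beq.BR;or.ALU ; 2-wide
t=2 i3/i4:st.MEM;xor.ALU ; 2-wide
t=3 i5/i6:mul.MUL;ld.MEM ; 2-wide
t=4 i7:beq.BR ; no-port BR/BR
t=5 i8/i9:beq.BR;and.ALU ; 2-wide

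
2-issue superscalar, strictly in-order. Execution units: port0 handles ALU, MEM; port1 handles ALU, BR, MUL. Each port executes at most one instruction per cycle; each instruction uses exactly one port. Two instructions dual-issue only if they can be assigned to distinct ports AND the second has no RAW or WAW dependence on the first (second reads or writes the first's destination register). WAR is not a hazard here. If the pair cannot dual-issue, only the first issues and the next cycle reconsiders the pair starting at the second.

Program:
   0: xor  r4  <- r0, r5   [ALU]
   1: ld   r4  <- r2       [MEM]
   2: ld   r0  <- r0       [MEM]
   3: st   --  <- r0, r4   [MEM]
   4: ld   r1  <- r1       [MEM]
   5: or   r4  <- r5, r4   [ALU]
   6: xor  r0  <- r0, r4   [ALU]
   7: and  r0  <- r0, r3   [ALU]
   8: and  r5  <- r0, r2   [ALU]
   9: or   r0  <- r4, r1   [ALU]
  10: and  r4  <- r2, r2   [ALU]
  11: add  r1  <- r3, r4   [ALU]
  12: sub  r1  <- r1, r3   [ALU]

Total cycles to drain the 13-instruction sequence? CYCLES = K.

[0] i0  xor  -- WAW r4
[1] i1  ld  -- no-port MEM/MEM
[2] i2  ld  -- no-port MEM/MEM
[3] i3  st  -- no-port MEM/MEM
[4] i4&i5  ld or  -- 2-wide
[5] i6  xor  -- RAW+WAW r0
[6] i7  and  -- RAW r0
[7] i8&i9  and or  -- 2-wide
[8] i10  and  -- RAW r4
[9] i11  add  -- RAW+WAW r1
[10] i12  sub  -- tail

CYCLES = 11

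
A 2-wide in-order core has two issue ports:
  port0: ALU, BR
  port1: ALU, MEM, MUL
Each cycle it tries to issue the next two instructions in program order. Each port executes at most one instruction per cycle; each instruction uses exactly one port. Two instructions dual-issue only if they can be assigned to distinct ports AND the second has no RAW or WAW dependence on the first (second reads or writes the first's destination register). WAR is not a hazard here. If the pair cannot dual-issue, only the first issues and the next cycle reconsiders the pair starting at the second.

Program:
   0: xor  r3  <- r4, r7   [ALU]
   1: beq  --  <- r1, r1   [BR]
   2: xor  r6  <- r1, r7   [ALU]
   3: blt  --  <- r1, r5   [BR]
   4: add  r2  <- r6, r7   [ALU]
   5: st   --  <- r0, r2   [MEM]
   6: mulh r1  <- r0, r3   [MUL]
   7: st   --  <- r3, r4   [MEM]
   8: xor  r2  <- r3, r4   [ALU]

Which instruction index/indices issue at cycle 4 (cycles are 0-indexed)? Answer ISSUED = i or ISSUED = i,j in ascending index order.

ISSUED = 6

[0] i0+i1  xor+beq  -- 2-wide
[1] i2+i3  xor+blt  -- 2-wide
[2] i4  add  -- RAW r2
[3] i5  st  -- no-port MEM/MUL
[4] i6  mulh  -- no-port MUL/MEM
[5] i7+i8  st+xor  -- 2-wide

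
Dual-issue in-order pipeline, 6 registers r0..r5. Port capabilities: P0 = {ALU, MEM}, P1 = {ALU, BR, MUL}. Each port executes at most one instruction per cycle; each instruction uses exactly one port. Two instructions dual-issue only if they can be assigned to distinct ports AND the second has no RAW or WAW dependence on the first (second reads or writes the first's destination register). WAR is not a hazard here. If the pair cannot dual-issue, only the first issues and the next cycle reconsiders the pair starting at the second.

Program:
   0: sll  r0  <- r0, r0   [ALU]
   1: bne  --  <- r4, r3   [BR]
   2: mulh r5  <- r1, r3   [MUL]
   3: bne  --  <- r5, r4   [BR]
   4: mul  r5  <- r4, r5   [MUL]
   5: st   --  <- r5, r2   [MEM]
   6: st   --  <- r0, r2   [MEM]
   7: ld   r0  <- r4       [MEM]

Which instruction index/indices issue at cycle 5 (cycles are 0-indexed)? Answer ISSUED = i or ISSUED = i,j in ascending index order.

#0 head=0: sll/bne i0&i1 2-wide
#1 head=2: mulh i2 no-port MUL/BR
#2 head=3: bne i3 no-port BR/MUL
#3 head=4: mul i4 RAW r5
#4 head=5: st i5 no-port MEM/MEM
#5 head=6: st i6 no-port MEM/MEM
#6 head=7: ld i7 tail

ISSUED = 6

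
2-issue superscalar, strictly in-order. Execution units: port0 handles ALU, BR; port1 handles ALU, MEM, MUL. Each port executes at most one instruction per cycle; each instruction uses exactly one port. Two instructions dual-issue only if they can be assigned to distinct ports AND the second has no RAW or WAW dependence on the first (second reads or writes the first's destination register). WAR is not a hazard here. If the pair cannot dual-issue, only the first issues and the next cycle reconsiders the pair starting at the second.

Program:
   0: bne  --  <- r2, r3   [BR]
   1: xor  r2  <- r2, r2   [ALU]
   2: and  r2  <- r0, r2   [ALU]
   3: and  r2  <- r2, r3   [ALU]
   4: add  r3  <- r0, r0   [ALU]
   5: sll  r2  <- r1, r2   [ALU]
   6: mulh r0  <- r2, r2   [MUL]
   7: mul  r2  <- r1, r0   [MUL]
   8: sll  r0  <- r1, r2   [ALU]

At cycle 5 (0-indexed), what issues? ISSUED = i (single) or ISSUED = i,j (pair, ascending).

ISSUED = 7

t=0 i0/i1:bne.BR;xor.ALU ; pair
t=1 i2:and.ALU ; RAW+WAW r2
t=2 i3/i4:and.ALU;add.ALU ; pair
t=3 i5:sll.ALU ; RAW r2
t=4 i6:mulh.MUL ; no-port MUL/MUL
t=5 i7:mul.MUL ; RAW r2
t=6 i8:sll.ALU ; tail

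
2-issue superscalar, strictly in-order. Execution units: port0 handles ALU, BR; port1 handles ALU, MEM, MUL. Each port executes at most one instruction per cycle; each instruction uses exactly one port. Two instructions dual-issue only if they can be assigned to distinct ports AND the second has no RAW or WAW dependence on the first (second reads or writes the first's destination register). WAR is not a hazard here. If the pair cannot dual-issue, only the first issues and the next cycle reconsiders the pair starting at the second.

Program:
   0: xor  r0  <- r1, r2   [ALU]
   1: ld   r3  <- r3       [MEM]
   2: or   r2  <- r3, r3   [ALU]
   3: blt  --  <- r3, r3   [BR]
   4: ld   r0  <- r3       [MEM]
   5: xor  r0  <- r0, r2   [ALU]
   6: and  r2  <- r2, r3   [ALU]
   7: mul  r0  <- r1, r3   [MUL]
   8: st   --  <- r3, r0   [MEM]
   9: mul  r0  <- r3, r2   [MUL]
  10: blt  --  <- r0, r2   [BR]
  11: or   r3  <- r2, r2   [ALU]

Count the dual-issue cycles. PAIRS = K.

#0 head=0: xor;ld i0,i1 pair
#1 head=2: or;blt i2,i3 pair
#2 head=4: ld i4 RAW+WAW r0
#3 head=5: xor;and i5,i6 pair
#4 head=7: mul i7 no-port MUL/MEM
#5 head=8: st i8 no-port MEM/MUL
#6 head=9: mul i9 RAW r0
#7 head=10: blt;or i10,i11 pair

PAIRS = 4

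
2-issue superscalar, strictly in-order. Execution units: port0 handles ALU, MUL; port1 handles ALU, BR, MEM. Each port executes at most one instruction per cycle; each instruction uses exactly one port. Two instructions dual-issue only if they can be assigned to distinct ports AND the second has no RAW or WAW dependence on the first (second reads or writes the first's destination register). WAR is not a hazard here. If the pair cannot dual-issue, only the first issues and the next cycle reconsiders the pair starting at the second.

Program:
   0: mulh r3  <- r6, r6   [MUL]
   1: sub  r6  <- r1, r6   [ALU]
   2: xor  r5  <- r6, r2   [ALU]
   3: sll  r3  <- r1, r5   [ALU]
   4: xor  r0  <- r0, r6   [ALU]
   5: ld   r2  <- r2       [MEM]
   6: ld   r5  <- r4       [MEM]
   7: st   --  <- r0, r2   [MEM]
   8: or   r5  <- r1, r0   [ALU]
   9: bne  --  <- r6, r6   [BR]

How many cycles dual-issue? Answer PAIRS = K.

PAIRS = 3

#0 head=0: mulh.MUL/sub.ALU i0/i1 pair
#1 head=2: xor.ALU i2 RAW r5
#2 head=3: sll.ALU/xor.ALU i3/i4 pair
#3 head=5: ld.MEM i5 no-port MEM/MEM
#4 head=6: ld.MEM i6 no-port MEM/MEM
#5 head=7: st.MEM/or.ALU i7/i8 pair
#6 head=9: bne.BR i9 tail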